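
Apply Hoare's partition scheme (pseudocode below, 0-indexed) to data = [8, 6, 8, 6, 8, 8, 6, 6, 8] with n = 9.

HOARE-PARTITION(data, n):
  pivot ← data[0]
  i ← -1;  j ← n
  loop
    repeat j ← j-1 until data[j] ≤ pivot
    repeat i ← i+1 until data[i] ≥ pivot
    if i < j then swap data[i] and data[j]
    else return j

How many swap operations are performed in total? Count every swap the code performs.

pivot=8
j stops at 8 (8), i stops at 0 (8); swap ⇒ [8, 6, 8, 6, 8, 8, 6, 6, 8]
j stops at 7 (6), i stops at 2 (8); swap ⇒ [8, 6, 6, 6, 8, 8, 6, 8, 8]
j stops at 6 (6), i stops at 4 (8); swap ⇒ [8, 6, 6, 6, 6, 8, 8, 8, 8]
j stops at 5, i stops at 5; i≥j ⇒ return 5. data=[8, 6, 6, 6, 6, 8, 8, 8, 8]

3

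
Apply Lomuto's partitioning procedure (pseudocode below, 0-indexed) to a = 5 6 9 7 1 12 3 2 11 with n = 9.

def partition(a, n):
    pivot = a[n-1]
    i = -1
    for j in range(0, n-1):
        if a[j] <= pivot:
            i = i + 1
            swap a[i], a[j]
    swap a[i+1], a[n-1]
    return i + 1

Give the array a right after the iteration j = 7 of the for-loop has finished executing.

pivot=11, i=-1
j=0: 5≤11, i=0, swap(0,0) ⇒ 5 6 9 7 1 12 3 2 11
j=1: 6≤11, i=1, swap(1,1) ⇒ 5 6 9 7 1 12 3 2 11
j=2: 9≤11, i=2, swap(2,2) ⇒ 5 6 9 7 1 12 3 2 11
j=3: 7≤11, i=3, swap(3,3) ⇒ 5 6 9 7 1 12 3 2 11
j=4: 1≤11, i=4, swap(4,4) ⇒ 5 6 9 7 1 12 3 2 11
j=5: 12>11, skip
j=6: 3≤11, i=5, swap(5,6) ⇒ 5 6 9 7 1 3 12 2 11
j=7: 2≤11, i=6, swap(6,7) ⇒ 5 6 9 7 1 3 2 12 11
(after j=7) a = 5 6 9 7 1 3 2 12 11

5 6 9 7 1 3 2 12 11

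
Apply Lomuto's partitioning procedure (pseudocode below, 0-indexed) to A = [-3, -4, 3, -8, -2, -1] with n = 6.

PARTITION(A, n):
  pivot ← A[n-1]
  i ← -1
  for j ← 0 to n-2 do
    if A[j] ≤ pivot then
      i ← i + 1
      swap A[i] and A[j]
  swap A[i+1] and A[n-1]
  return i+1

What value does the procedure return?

4

pivot=-1, i=-1
j=0: -3≤-1, i=0, swap(0,0) ⇒ [-3, -4, 3, -8, -2, -1]
j=1: -4≤-1, i=1, swap(1,1) ⇒ [-3, -4, 3, -8, -2, -1]
j=2: 3>-1, skip
j=3: -8≤-1, i=2, swap(2,3) ⇒ [-3, -4, -8, 3, -2, -1]
j=4: -2≤-1, i=3, swap(3,4) ⇒ [-3, -4, -8, -2, 3, -1]
swap(4,5) ⇒ [-3, -4, -8, -2, -1, 3]; return 4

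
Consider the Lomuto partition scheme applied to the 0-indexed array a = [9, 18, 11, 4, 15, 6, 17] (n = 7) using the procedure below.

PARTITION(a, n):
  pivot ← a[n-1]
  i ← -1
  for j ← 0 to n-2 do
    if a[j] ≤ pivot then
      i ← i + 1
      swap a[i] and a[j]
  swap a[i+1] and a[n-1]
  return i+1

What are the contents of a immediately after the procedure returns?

[9, 11, 4, 15, 6, 17, 18]

pivot = a[6] = 17; i = -1
j=0: a[0]=9 ≤ 17 → i=0, swap a[0],a[0] (no change) → [9, 18, 11, 4, 15, 6, 17]
j=1: a[1]=18 > 17 → no swap
j=2: a[2]=11 ≤ 17 → i=1, swap a[1],a[2] → [9, 11, 18, 4, 15, 6, 17]
j=3: a[3]=4 ≤ 17 → i=2, swap a[2],a[3] → [9, 11, 4, 18, 15, 6, 17]
j=4: a[4]=15 ≤ 17 → i=3, swap a[3],a[4] → [9, 11, 4, 15, 18, 6, 17]
j=5: a[5]=6 ≤ 17 → i=4, swap a[4],a[5] → [9, 11, 4, 15, 6, 18, 17]
final swap a[5],a[6] → [9, 11, 4, 15, 6, 17, 18]; return 5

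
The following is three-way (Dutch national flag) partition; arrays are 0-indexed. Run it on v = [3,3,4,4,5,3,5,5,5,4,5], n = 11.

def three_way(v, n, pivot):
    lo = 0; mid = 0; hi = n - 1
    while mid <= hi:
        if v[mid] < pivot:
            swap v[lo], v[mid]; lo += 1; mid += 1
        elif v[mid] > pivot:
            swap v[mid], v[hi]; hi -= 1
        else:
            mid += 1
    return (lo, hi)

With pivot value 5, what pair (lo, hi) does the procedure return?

(6, 10)

lo=0 mid=0 hi=10
3<5: swap(0,0), lo=1 mid=1 ⇒ [3,3,4,4,5,3,5,5,5,4,5]
3<5: swap(1,1), lo=2 mid=2 ⇒ [3,3,4,4,5,3,5,5,5,4,5]
4<5: swap(2,2), lo=3 mid=3 ⇒ [3,3,4,4,5,3,5,5,5,4,5]
4<5: swap(3,3), lo=4 mid=4 ⇒ [3,3,4,4,5,3,5,5,5,4,5]
5=5: mid=5
3<5: swap(4,5), lo=5 mid=6 ⇒ [3,3,4,4,3,5,5,5,5,4,5]
5=5: mid=7
5=5: mid=8
5=5: mid=9
4<5: swap(5,9), lo=6 mid=10 ⇒ [3,3,4,4,3,4,5,5,5,5,5]
5=5: mid=11
done. lo=6 hi=10; v=[3,3,4,4,3,4,5,5,5,5,5]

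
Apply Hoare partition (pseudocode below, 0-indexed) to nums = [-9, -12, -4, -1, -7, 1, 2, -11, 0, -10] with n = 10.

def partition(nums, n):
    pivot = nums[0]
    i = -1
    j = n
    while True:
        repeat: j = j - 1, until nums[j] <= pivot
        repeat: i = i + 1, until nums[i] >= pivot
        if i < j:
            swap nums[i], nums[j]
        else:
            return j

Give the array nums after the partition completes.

[-10, -12, -11, -1, -7, 1, 2, -4, 0, -9]

pivot = nums[0] = -9; i = -1, j = 10
j→9 (nums[9]=-10≤-9), i→0 (nums[0]=-9≥-9); i<j, swap → [-10, -12, -4, -1, -7, 1, 2, -11, 0, -9]
j→7 (nums[7]=-11≤-9), i→2 (nums[2]=-4≥-9); i<j, swap → [-10, -12, -11, -1, -7, 1, 2, -4, 0, -9]
j→2, i→3; i≥j, return j=2. nums = [-10, -12, -11, -1, -7, 1, 2, -4, 0, -9]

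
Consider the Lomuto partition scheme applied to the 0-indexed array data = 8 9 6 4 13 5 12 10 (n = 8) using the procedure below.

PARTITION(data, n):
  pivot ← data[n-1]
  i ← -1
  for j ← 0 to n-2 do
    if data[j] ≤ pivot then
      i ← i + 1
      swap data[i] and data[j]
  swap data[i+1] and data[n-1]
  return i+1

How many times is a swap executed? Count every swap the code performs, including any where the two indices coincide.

pivot = data[7] = 10; i = -1
j=0: data[0]=8 ≤ 10 → i=0, swap data[0],data[0] (no change) → 8 9 6 4 13 5 12 10
j=1: data[1]=9 ≤ 10 → i=1, swap data[1],data[1] (no change) → 8 9 6 4 13 5 12 10
j=2: data[2]=6 ≤ 10 → i=2, swap data[2],data[2] (no change) → 8 9 6 4 13 5 12 10
j=3: data[3]=4 ≤ 10 → i=3, swap data[3],data[3] (no change) → 8 9 6 4 13 5 12 10
j=4: data[4]=13 > 10 → no swap
j=5: data[5]=5 ≤ 10 → i=4, swap data[4],data[5] → 8 9 6 4 5 13 12 10
j=6: data[6]=12 > 10 → no swap
final swap data[5],data[7] → 8 9 6 4 5 10 12 13; return 5

6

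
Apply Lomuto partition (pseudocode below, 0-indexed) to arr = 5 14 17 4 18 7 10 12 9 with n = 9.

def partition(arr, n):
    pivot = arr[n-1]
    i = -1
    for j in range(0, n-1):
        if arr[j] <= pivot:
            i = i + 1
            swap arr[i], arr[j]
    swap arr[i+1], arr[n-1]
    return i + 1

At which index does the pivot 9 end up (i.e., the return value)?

pivot=9, i=-1
j=0: 5≤9, i=0, swap(0,0) ⇒ 5 14 17 4 18 7 10 12 9
j=1: 14>9, skip
j=2: 17>9, skip
j=3: 4≤9, i=1, swap(1,3) ⇒ 5 4 17 14 18 7 10 12 9
j=4: 18>9, skip
j=5: 7≤9, i=2, swap(2,5) ⇒ 5 4 7 14 18 17 10 12 9
j=6: 10>9, skip
j=7: 12>9, skip
swap(3,8) ⇒ 5 4 7 9 18 17 10 12 14; return 3

3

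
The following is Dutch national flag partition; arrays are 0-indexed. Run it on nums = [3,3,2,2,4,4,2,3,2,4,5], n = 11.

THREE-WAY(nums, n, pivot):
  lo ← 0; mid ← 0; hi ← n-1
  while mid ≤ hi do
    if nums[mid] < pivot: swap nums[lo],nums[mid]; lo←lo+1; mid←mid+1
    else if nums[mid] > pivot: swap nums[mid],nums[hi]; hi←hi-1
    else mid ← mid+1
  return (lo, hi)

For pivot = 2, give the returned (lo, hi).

lo=0 mid=0 hi=10
3>2: swap(0,10), hi=9 ⇒ [5,3,2,2,4,4,2,3,2,4,3]
5>2: swap(0,9), hi=8 ⇒ [4,3,2,2,4,4,2,3,2,5,3]
4>2: swap(0,8), hi=7 ⇒ [2,3,2,2,4,4,2,3,4,5,3]
2=2: mid=1
3>2: swap(1,7), hi=6 ⇒ [2,3,2,2,4,4,2,3,4,5,3]
3>2: swap(1,6), hi=5 ⇒ [2,2,2,2,4,4,3,3,4,5,3]
2=2: mid=2
2=2: mid=3
2=2: mid=4
4>2: swap(4,5), hi=4 ⇒ [2,2,2,2,4,4,3,3,4,5,3]
4>2: swap(4,4), hi=3 ⇒ [2,2,2,2,4,4,3,3,4,5,3]
done. lo=0 hi=3; nums=[2,2,2,2,4,4,3,3,4,5,3]

(0, 3)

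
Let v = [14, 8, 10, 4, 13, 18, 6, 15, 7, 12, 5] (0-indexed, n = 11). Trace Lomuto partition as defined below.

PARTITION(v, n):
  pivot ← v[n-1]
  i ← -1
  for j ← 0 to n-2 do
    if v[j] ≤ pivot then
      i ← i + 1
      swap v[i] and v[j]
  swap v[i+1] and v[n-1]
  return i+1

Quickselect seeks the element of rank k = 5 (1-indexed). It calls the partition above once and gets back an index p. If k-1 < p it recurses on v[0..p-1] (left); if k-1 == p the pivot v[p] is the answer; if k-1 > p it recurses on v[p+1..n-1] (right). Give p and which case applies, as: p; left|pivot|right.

pivot=5, i=-1
j=0: 14>5, skip
j=1: 8>5, skip
j=2: 10>5, skip
j=3: 4≤5, i=0, swap(0,3) ⇒ [4, 8, 10, 14, 13, 18, 6, 15, 7, 12, 5]
j=4: 13>5, skip
j=5: 18>5, skip
j=6: 6>5, skip
j=7: 15>5, skip
j=8: 7>5, skip
j=9: 12>5, skip
swap(1,10) ⇒ [4, 5, 10, 14, 13, 18, 6, 15, 7, 12, 8]; return 1
p = 1; k-1 = 4 > 1 ⇒ right

1; right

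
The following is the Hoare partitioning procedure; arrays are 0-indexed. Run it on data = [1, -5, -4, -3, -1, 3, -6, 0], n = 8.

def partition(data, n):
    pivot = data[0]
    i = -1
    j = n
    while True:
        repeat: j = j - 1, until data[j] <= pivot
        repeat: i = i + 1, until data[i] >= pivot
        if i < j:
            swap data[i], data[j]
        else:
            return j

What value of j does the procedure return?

pivot=1
j stops at 7 (0), i stops at 0 (1); swap ⇒ [0, -5, -4, -3, -1, 3, -6, 1]
j stops at 6 (-6), i stops at 5 (3); swap ⇒ [0, -5, -4, -3, -1, -6, 3, 1]
j stops at 5, i stops at 6; i≥j ⇒ return 5. data=[0, -5, -4, -3, -1, -6, 3, 1]

5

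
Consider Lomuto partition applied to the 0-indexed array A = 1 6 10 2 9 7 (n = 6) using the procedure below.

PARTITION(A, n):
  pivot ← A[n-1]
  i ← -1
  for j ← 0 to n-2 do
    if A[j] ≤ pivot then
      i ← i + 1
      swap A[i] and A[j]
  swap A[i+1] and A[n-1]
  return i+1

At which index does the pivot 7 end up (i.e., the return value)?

3

pivot = A[5] = 7; i = -1
j=0: A[0]=1 ≤ 7 → i=0, swap A[0],A[0] (no change) → 1 6 10 2 9 7
j=1: A[1]=6 ≤ 7 → i=1, swap A[1],A[1] (no change) → 1 6 10 2 9 7
j=2: A[2]=10 > 7 → no swap
j=3: A[3]=2 ≤ 7 → i=2, swap A[2],A[3] → 1 6 2 10 9 7
j=4: A[4]=9 > 7 → no swap
final swap A[3],A[5] → 1 6 2 7 9 10; return 3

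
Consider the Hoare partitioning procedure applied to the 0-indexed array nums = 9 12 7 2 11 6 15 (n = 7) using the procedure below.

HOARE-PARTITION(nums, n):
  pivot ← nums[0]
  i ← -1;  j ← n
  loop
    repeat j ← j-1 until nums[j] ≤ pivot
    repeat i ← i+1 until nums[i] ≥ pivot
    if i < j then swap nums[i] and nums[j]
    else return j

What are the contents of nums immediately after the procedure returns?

pivot = nums[0] = 9; i = -1, j = 7
j→5 (nums[5]=6≤9), i→0 (nums[0]=9≥9); i<j, swap → 6 12 7 2 11 9 15
j→3 (nums[3]=2≤9), i→1 (nums[1]=12≥9); i<j, swap → 6 2 7 12 11 9 15
j→2, i→3; i≥j, return j=2. nums = 6 2 7 12 11 9 15

6 2 7 12 11 9 15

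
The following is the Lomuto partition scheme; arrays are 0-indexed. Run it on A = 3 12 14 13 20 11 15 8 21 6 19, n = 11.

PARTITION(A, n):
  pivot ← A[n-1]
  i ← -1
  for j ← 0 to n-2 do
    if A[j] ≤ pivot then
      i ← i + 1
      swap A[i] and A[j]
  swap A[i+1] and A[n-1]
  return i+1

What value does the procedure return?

pivot = A[10] = 19; i = -1
j=0: A[0]=3 ≤ 19 → i=0, swap A[0],A[0] (no change) → 3 12 14 13 20 11 15 8 21 6 19
j=1: A[1]=12 ≤ 19 → i=1, swap A[1],A[1] (no change) → 3 12 14 13 20 11 15 8 21 6 19
j=2: A[2]=14 ≤ 19 → i=2, swap A[2],A[2] (no change) → 3 12 14 13 20 11 15 8 21 6 19
j=3: A[3]=13 ≤ 19 → i=3, swap A[3],A[3] (no change) → 3 12 14 13 20 11 15 8 21 6 19
j=4: A[4]=20 > 19 → no swap
j=5: A[5]=11 ≤ 19 → i=4, swap A[4],A[5] → 3 12 14 13 11 20 15 8 21 6 19
j=6: A[6]=15 ≤ 19 → i=5, swap A[5],A[6] → 3 12 14 13 11 15 20 8 21 6 19
j=7: A[7]=8 ≤ 19 → i=6, swap A[6],A[7] → 3 12 14 13 11 15 8 20 21 6 19
j=8: A[8]=21 > 19 → no swap
j=9: A[9]=6 ≤ 19 → i=7, swap A[7],A[9] → 3 12 14 13 11 15 8 6 21 20 19
final swap A[8],A[10] → 3 12 14 13 11 15 8 6 19 20 21; return 8

8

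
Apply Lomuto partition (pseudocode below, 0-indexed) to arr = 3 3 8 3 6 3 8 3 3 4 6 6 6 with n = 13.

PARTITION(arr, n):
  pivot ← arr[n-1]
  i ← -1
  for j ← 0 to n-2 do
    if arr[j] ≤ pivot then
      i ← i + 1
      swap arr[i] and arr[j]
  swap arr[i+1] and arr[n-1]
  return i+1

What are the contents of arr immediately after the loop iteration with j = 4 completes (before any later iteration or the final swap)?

pivot=6, i=-1
j=0: 3≤6, i=0, swap(0,0) ⇒ 3 3 8 3 6 3 8 3 3 4 6 6 6
j=1: 3≤6, i=1, swap(1,1) ⇒ 3 3 8 3 6 3 8 3 3 4 6 6 6
j=2: 8>6, skip
j=3: 3≤6, i=2, swap(2,3) ⇒ 3 3 3 8 6 3 8 3 3 4 6 6 6
j=4: 6≤6, i=3, swap(3,4) ⇒ 3 3 3 6 8 3 8 3 3 4 6 6 6
(after j=4) arr = 3 3 3 6 8 3 8 3 3 4 6 6 6

3 3 3 6 8 3 8 3 3 4 6 6 6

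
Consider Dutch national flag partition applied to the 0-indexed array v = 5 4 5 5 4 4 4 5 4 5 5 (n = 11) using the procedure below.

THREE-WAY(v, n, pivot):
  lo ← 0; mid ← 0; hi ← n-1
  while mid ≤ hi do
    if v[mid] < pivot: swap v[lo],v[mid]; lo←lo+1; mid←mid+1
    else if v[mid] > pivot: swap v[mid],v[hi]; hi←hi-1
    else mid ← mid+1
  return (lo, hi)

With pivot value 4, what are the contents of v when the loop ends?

lo=0 mid=0 hi=10
5>4: swap(0,10), hi=9 ⇒ 5 4 5 5 4 4 4 5 4 5 5
5>4: swap(0,9), hi=8 ⇒ 5 4 5 5 4 4 4 5 4 5 5
5>4: swap(0,8), hi=7 ⇒ 4 4 5 5 4 4 4 5 5 5 5
4=4: mid=1
4=4: mid=2
5>4: swap(2,7), hi=6 ⇒ 4 4 5 5 4 4 4 5 5 5 5
5>4: swap(2,6), hi=5 ⇒ 4 4 4 5 4 4 5 5 5 5 5
4=4: mid=3
5>4: swap(3,5), hi=4 ⇒ 4 4 4 4 4 5 5 5 5 5 5
4=4: mid=4
4=4: mid=5
done. lo=0 hi=4; v=4 4 4 4 4 5 5 5 5 5 5

4 4 4 4 4 5 5 5 5 5 5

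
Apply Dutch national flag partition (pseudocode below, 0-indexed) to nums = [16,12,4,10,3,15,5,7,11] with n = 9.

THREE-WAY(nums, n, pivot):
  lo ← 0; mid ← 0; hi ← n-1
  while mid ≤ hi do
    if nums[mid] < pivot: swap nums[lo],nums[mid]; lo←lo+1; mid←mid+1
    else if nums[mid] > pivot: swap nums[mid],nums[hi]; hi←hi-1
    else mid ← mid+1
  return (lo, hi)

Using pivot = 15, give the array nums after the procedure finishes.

[11,12,4,10,3,5,7,15,16]

lo=0 mid=0 hi=8
16>15: swap(0,8), hi=7 ⇒ [11,12,4,10,3,15,5,7,16]
11<15: swap(0,0), lo=1 mid=1 ⇒ [11,12,4,10,3,15,5,7,16]
12<15: swap(1,1), lo=2 mid=2 ⇒ [11,12,4,10,3,15,5,7,16]
4<15: swap(2,2), lo=3 mid=3 ⇒ [11,12,4,10,3,15,5,7,16]
10<15: swap(3,3), lo=4 mid=4 ⇒ [11,12,4,10,3,15,5,7,16]
3<15: swap(4,4), lo=5 mid=5 ⇒ [11,12,4,10,3,15,5,7,16]
15=15: mid=6
5<15: swap(5,6), lo=6 mid=7 ⇒ [11,12,4,10,3,5,15,7,16]
7<15: swap(6,7), lo=7 mid=8 ⇒ [11,12,4,10,3,5,7,15,16]
done. lo=7 hi=7; nums=[11,12,4,10,3,5,7,15,16]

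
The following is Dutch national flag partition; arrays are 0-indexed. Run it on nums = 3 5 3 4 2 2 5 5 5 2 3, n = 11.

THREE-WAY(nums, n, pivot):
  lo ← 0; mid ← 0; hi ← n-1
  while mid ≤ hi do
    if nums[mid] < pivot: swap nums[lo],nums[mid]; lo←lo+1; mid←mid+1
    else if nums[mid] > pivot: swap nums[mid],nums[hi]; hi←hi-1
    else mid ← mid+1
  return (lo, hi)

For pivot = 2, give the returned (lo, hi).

(0, 2)

pivot = 2; lo=0, mid=0, hi=10
nums[mid]=3>2: swap nums[0],nums[10]; hi=9 → 3 5 3 4 2 2 5 5 5 2 3
nums[mid]=3>2: swap nums[0],nums[9]; hi=8 → 2 5 3 4 2 2 5 5 5 3 3
nums[mid]=2=2: mid=1
nums[mid]=5>2: swap nums[1],nums[8]; hi=7 → 2 5 3 4 2 2 5 5 5 3 3
nums[mid]=5>2: swap nums[1],nums[7]; hi=6 → 2 5 3 4 2 2 5 5 5 3 3
nums[mid]=5>2: swap nums[1],nums[6]; hi=5 → 2 5 3 4 2 2 5 5 5 3 3
nums[mid]=5>2: swap nums[1],nums[5]; hi=4 → 2 2 3 4 2 5 5 5 5 3 3
nums[mid]=2=2: mid=2
nums[mid]=3>2: swap nums[2],nums[4]; hi=3 → 2 2 2 4 3 5 5 5 5 3 3
nums[mid]=2=2: mid=3
nums[mid]=4>2: swap nums[3],nums[3]; hi=2 → 2 2 2 4 3 5 5 5 5 3 3
end: lo=0, hi=2; nums = 2 2 2 4 3 5 5 5 5 3 3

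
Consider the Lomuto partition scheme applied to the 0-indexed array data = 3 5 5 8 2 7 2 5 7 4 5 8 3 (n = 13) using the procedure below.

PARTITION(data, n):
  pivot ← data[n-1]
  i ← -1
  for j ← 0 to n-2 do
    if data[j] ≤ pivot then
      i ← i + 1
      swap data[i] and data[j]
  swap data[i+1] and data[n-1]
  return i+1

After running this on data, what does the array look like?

3 2 2 3 5 7 5 5 7 4 5 8 8

pivot=3, i=-1
j=0: 3≤3, i=0, swap(0,0) ⇒ 3 5 5 8 2 7 2 5 7 4 5 8 3
j=1: 5>3, skip
j=2: 5>3, skip
j=3: 8>3, skip
j=4: 2≤3, i=1, swap(1,4) ⇒ 3 2 5 8 5 7 2 5 7 4 5 8 3
j=5: 7>3, skip
j=6: 2≤3, i=2, swap(2,6) ⇒ 3 2 2 8 5 7 5 5 7 4 5 8 3
j=7: 5>3, skip
j=8: 7>3, skip
j=9: 4>3, skip
j=10: 5>3, skip
j=11: 8>3, skip
swap(3,12) ⇒ 3 2 2 3 5 7 5 5 7 4 5 8 8; return 3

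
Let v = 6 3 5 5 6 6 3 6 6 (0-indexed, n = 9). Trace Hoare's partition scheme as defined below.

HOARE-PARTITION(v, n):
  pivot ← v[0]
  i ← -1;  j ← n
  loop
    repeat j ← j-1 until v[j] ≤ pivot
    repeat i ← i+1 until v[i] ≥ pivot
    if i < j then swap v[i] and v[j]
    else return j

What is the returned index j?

pivot = v[0] = 6; i = -1, j = 9
j→8 (v[8]=6≤6), i→0 (v[0]=6≥6); i<j, swap → 6 3 5 5 6 6 3 6 6
j→7 (v[7]=6≤6), i→4 (v[4]=6≥6); i<j, swap → 6 3 5 5 6 6 3 6 6
j→6 (v[6]=3≤6), i→5 (v[5]=6≥6); i<j, swap → 6 3 5 5 6 3 6 6 6
j→5, i→6; i≥j, return j=5. v = 6 3 5 5 6 3 6 6 6

5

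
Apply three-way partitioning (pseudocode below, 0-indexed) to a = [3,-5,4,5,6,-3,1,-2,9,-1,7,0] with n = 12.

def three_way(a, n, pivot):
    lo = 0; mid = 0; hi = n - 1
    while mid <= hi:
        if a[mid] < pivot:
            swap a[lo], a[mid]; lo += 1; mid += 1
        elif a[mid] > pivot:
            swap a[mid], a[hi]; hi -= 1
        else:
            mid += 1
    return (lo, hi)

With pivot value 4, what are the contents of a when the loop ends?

[3,-5,0,-1,-3,1,-2,4,9,7,6,5]

pivot = 4; lo=0, mid=0, hi=11
a[mid]=3<4: swap a[0],a[0]; lo=1,mid=1 → [3,-5,4,5,6,-3,1,-2,9,-1,7,0]
a[mid]=-5<4: swap a[1],a[1]; lo=2,mid=2 → [3,-5,4,5,6,-3,1,-2,9,-1,7,0]
a[mid]=4=4: mid=3
a[mid]=5>4: swap a[3],a[11]; hi=10 → [3,-5,4,0,6,-3,1,-2,9,-1,7,5]
a[mid]=0<4: swap a[2],a[3]; lo=3,mid=4 → [3,-5,0,4,6,-3,1,-2,9,-1,7,5]
a[mid]=6>4: swap a[4],a[10]; hi=9 → [3,-5,0,4,7,-3,1,-2,9,-1,6,5]
a[mid]=7>4: swap a[4],a[9]; hi=8 → [3,-5,0,4,-1,-3,1,-2,9,7,6,5]
a[mid]=-1<4: swap a[3],a[4]; lo=4,mid=5 → [3,-5,0,-1,4,-3,1,-2,9,7,6,5]
a[mid]=-3<4: swap a[4],a[5]; lo=5,mid=6 → [3,-5,0,-1,-3,4,1,-2,9,7,6,5]
a[mid]=1<4: swap a[5],a[6]; lo=6,mid=7 → [3,-5,0,-1,-3,1,4,-2,9,7,6,5]
a[mid]=-2<4: swap a[6],a[7]; lo=7,mid=8 → [3,-5,0,-1,-3,1,-2,4,9,7,6,5]
a[mid]=9>4: swap a[8],a[8]; hi=7 → [3,-5,0,-1,-3,1,-2,4,9,7,6,5]
end: lo=7, hi=7; a = [3,-5,0,-1,-3,1,-2,4,9,7,6,5]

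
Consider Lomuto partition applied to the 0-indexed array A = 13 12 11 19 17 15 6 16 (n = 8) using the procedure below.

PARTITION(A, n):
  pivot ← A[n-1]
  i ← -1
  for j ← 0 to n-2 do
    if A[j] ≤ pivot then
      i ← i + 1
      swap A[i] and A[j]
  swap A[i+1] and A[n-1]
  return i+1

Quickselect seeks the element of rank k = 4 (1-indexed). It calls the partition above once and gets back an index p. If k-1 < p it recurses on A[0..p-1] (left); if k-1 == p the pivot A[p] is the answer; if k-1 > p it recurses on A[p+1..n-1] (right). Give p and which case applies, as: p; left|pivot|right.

pivot = A[7] = 16; i = -1
j=0: A[0]=13 ≤ 16 → i=0, swap A[0],A[0] (no change) → 13 12 11 19 17 15 6 16
j=1: A[1]=12 ≤ 16 → i=1, swap A[1],A[1] (no change) → 13 12 11 19 17 15 6 16
j=2: A[2]=11 ≤ 16 → i=2, swap A[2],A[2] (no change) → 13 12 11 19 17 15 6 16
j=3: A[3]=19 > 16 → no swap
j=4: A[4]=17 > 16 → no swap
j=5: A[5]=15 ≤ 16 → i=3, swap A[3],A[5] → 13 12 11 15 17 19 6 16
j=6: A[6]=6 ≤ 16 → i=4, swap A[4],A[6] → 13 12 11 15 6 19 17 16
final swap A[5],A[7] → 13 12 11 15 6 16 17 19; return 5
p = 5; k-1 = 3 < 5 ⇒ left

5; left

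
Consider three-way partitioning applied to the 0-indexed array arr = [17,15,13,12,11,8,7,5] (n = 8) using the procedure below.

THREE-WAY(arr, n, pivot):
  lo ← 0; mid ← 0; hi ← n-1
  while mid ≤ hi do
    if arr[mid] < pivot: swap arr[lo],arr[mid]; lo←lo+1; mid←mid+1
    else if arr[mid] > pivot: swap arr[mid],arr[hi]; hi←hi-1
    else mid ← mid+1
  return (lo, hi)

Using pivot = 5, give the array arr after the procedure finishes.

pivot = 5; lo=0, mid=0, hi=7
arr[mid]=17>5: swap arr[0],arr[7]; hi=6 → [5,15,13,12,11,8,7,17]
arr[mid]=5=5: mid=1
arr[mid]=15>5: swap arr[1],arr[6]; hi=5 → [5,7,13,12,11,8,15,17]
arr[mid]=7>5: swap arr[1],arr[5]; hi=4 → [5,8,13,12,11,7,15,17]
arr[mid]=8>5: swap arr[1],arr[4]; hi=3 → [5,11,13,12,8,7,15,17]
arr[mid]=11>5: swap arr[1],arr[3]; hi=2 → [5,12,13,11,8,7,15,17]
arr[mid]=12>5: swap arr[1],arr[2]; hi=1 → [5,13,12,11,8,7,15,17]
arr[mid]=13>5: swap arr[1],arr[1]; hi=0 → [5,13,12,11,8,7,15,17]
end: lo=0, hi=0; arr = [5,13,12,11,8,7,15,17]

[5,13,12,11,8,7,15,17]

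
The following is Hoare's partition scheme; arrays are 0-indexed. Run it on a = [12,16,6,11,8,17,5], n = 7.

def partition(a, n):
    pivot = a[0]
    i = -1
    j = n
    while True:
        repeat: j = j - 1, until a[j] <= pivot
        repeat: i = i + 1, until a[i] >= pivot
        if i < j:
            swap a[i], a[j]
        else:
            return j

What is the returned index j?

pivot=12
j stops at 6 (5), i stops at 0 (12); swap ⇒ [5,16,6,11,8,17,12]
j stops at 4 (8), i stops at 1 (16); swap ⇒ [5,8,6,11,16,17,12]
j stops at 3, i stops at 4; i≥j ⇒ return 3. a=[5,8,6,11,16,17,12]

3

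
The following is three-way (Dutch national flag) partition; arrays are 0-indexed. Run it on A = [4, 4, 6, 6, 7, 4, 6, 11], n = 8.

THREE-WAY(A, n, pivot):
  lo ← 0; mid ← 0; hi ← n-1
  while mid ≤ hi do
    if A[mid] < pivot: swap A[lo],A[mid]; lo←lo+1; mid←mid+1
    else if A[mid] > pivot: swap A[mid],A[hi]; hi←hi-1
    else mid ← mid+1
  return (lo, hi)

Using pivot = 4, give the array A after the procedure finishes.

[4, 4, 4, 7, 6, 6, 11, 6]

lo=0 mid=0 hi=7
4=4: mid=1
4=4: mid=2
6>4: swap(2,7), hi=6 ⇒ [4, 4, 11, 6, 7, 4, 6, 6]
11>4: swap(2,6), hi=5 ⇒ [4, 4, 6, 6, 7, 4, 11, 6]
6>4: swap(2,5), hi=4 ⇒ [4, 4, 4, 6, 7, 6, 11, 6]
4=4: mid=3
6>4: swap(3,4), hi=3 ⇒ [4, 4, 4, 7, 6, 6, 11, 6]
7>4: swap(3,3), hi=2 ⇒ [4, 4, 4, 7, 6, 6, 11, 6]
done. lo=0 hi=2; A=[4, 4, 4, 7, 6, 6, 11, 6]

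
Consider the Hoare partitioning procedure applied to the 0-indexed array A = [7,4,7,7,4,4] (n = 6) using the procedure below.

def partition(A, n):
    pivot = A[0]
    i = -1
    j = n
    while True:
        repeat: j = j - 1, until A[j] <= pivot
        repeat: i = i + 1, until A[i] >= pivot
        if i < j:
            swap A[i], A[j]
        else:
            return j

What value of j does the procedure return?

pivot = A[0] = 7; i = -1, j = 6
j→5 (A[5]=4≤7), i→0 (A[0]=7≥7); i<j, swap → [4,4,7,7,4,7]
j→4 (A[4]=4≤7), i→2 (A[2]=7≥7); i<j, swap → [4,4,4,7,7,7]
j→3, i→3; i≥j, return j=3. A = [4,4,4,7,7,7]

3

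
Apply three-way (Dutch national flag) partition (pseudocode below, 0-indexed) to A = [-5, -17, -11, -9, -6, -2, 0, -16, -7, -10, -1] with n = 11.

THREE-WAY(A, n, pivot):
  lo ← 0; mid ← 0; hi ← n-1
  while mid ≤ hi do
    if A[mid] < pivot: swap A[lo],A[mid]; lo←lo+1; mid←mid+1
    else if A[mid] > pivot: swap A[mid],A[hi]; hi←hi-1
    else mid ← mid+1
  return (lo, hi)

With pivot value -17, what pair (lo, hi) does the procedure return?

lo=0 mid=0 hi=10
-5>-17: swap(0,10), hi=9 ⇒ [-1, -17, -11, -9, -6, -2, 0, -16, -7, -10, -5]
-1>-17: swap(0,9), hi=8 ⇒ [-10, -17, -11, -9, -6, -2, 0, -16, -7, -1, -5]
-10>-17: swap(0,8), hi=7 ⇒ [-7, -17, -11, -9, -6, -2, 0, -16, -10, -1, -5]
-7>-17: swap(0,7), hi=6 ⇒ [-16, -17, -11, -9, -6, -2, 0, -7, -10, -1, -5]
-16>-17: swap(0,6), hi=5 ⇒ [0, -17, -11, -9, -6, -2, -16, -7, -10, -1, -5]
0>-17: swap(0,5), hi=4 ⇒ [-2, -17, -11, -9, -6, 0, -16, -7, -10, -1, -5]
-2>-17: swap(0,4), hi=3 ⇒ [-6, -17, -11, -9, -2, 0, -16, -7, -10, -1, -5]
-6>-17: swap(0,3), hi=2 ⇒ [-9, -17, -11, -6, -2, 0, -16, -7, -10, -1, -5]
-9>-17: swap(0,2), hi=1 ⇒ [-11, -17, -9, -6, -2, 0, -16, -7, -10, -1, -5]
-11>-17: swap(0,1), hi=0 ⇒ [-17, -11, -9, -6, -2, 0, -16, -7, -10, -1, -5]
-17=-17: mid=1
done. lo=0 hi=0; A=[-17, -11, -9, -6, -2, 0, -16, -7, -10, -1, -5]

(0, 0)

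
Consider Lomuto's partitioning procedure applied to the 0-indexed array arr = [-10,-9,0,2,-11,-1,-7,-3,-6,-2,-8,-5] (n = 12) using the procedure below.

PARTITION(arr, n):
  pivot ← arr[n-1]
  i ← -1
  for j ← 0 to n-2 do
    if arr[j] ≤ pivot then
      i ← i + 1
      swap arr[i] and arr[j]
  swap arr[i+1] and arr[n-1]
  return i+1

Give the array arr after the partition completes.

pivot = arr[11] = -5; i = -1
j=0: arr[0]=-10 ≤ -5 → i=0, swap arr[0],arr[0] (no change) → [-10,-9,0,2,-11,-1,-7,-3,-6,-2,-8,-5]
j=1: arr[1]=-9 ≤ -5 → i=1, swap arr[1],arr[1] (no change) → [-10,-9,0,2,-11,-1,-7,-3,-6,-2,-8,-5]
j=2: arr[2]=0 > -5 → no swap
j=3: arr[3]=2 > -5 → no swap
j=4: arr[4]=-11 ≤ -5 → i=2, swap arr[2],arr[4] → [-10,-9,-11,2,0,-1,-7,-3,-6,-2,-8,-5]
j=5: arr[5]=-1 > -5 → no swap
j=6: arr[6]=-7 ≤ -5 → i=3, swap arr[3],arr[6] → [-10,-9,-11,-7,0,-1,2,-3,-6,-2,-8,-5]
j=7: arr[7]=-3 > -5 → no swap
j=8: arr[8]=-6 ≤ -5 → i=4, swap arr[4],arr[8] → [-10,-9,-11,-7,-6,-1,2,-3,0,-2,-8,-5]
j=9: arr[9]=-2 > -5 → no swap
j=10: arr[10]=-8 ≤ -5 → i=5, swap arr[5],arr[10] → [-10,-9,-11,-7,-6,-8,2,-3,0,-2,-1,-5]
final swap arr[6],arr[11] → [-10,-9,-11,-7,-6,-8,-5,-3,0,-2,-1,2]; return 6

[-10,-9,-11,-7,-6,-8,-5,-3,0,-2,-1,2]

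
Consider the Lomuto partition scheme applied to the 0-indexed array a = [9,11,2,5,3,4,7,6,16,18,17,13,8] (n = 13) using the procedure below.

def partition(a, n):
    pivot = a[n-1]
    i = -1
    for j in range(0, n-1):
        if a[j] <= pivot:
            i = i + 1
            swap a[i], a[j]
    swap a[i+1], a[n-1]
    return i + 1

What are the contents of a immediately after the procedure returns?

[2,5,3,4,7,6,8,11,16,18,17,13,9]

pivot=8, i=-1
j=0: 9>8, skip
j=1: 11>8, skip
j=2: 2≤8, i=0, swap(0,2) ⇒ [2,11,9,5,3,4,7,6,16,18,17,13,8]
j=3: 5≤8, i=1, swap(1,3) ⇒ [2,5,9,11,3,4,7,6,16,18,17,13,8]
j=4: 3≤8, i=2, swap(2,4) ⇒ [2,5,3,11,9,4,7,6,16,18,17,13,8]
j=5: 4≤8, i=3, swap(3,5) ⇒ [2,5,3,4,9,11,7,6,16,18,17,13,8]
j=6: 7≤8, i=4, swap(4,6) ⇒ [2,5,3,4,7,11,9,6,16,18,17,13,8]
j=7: 6≤8, i=5, swap(5,7) ⇒ [2,5,3,4,7,6,9,11,16,18,17,13,8]
j=8: 16>8, skip
j=9: 18>8, skip
j=10: 17>8, skip
j=11: 13>8, skip
swap(6,12) ⇒ [2,5,3,4,7,6,8,11,16,18,17,13,9]; return 6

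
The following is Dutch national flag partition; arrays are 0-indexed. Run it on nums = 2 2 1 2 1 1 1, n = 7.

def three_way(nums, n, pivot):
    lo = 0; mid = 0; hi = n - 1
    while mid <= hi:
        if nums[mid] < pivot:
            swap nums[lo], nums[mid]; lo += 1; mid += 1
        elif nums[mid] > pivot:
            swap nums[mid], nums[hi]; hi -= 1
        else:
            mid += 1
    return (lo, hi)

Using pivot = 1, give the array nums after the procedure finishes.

1 1 1 1 2 2 2

lo=0 mid=0 hi=6
2>1: swap(0,6), hi=5 ⇒ 1 2 1 2 1 1 2
1=1: mid=1
2>1: swap(1,5), hi=4 ⇒ 1 1 1 2 1 2 2
1=1: mid=2
1=1: mid=3
2>1: swap(3,4), hi=3 ⇒ 1 1 1 1 2 2 2
1=1: mid=4
done. lo=0 hi=3; nums=1 1 1 1 2 2 2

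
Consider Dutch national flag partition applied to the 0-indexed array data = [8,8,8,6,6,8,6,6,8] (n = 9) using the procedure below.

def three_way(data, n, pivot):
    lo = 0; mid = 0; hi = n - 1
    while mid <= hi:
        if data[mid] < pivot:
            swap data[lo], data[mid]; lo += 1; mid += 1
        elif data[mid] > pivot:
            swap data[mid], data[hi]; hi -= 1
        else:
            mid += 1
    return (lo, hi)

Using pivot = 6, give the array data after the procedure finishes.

lo=0 mid=0 hi=8
8>6: swap(0,8), hi=7 ⇒ [8,8,8,6,6,8,6,6,8]
8>6: swap(0,7), hi=6 ⇒ [6,8,8,6,6,8,6,8,8]
6=6: mid=1
8>6: swap(1,6), hi=5 ⇒ [6,6,8,6,6,8,8,8,8]
6=6: mid=2
8>6: swap(2,5), hi=4 ⇒ [6,6,8,6,6,8,8,8,8]
8>6: swap(2,4), hi=3 ⇒ [6,6,6,6,8,8,8,8,8]
6=6: mid=3
6=6: mid=4
done. lo=0 hi=3; data=[6,6,6,6,8,8,8,8,8]

[6,6,6,6,8,8,8,8,8]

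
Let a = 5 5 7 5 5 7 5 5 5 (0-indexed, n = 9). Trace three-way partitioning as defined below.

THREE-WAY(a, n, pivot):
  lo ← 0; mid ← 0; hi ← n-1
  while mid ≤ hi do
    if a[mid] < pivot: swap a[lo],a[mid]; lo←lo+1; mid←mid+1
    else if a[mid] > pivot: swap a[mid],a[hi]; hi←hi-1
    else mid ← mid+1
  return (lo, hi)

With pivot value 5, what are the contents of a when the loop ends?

lo=0 mid=0 hi=8
5=5: mid=1
5=5: mid=2
7>5: swap(2,8), hi=7 ⇒ 5 5 5 5 5 7 5 5 7
5=5: mid=3
5=5: mid=4
5=5: mid=5
7>5: swap(5,7), hi=6 ⇒ 5 5 5 5 5 5 5 7 7
5=5: mid=6
5=5: mid=7
done. lo=0 hi=6; a=5 5 5 5 5 5 5 7 7

5 5 5 5 5 5 5 7 7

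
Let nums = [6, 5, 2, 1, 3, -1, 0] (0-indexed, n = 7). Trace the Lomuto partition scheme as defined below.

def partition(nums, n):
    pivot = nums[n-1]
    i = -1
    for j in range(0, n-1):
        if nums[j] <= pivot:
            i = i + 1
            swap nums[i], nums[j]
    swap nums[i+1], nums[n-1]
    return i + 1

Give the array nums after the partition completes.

[-1, 0, 2, 1, 3, 6, 5]

pivot = nums[6] = 0; i = -1
j=0: nums[0]=6 > 0 → no swap
j=1: nums[1]=5 > 0 → no swap
j=2: nums[2]=2 > 0 → no swap
j=3: nums[3]=1 > 0 → no swap
j=4: nums[4]=3 > 0 → no swap
j=5: nums[5]=-1 ≤ 0 → i=0, swap nums[0],nums[5] → [-1, 5, 2, 1, 3, 6, 0]
final swap nums[1],nums[6] → [-1, 0, 2, 1, 3, 6, 5]; return 1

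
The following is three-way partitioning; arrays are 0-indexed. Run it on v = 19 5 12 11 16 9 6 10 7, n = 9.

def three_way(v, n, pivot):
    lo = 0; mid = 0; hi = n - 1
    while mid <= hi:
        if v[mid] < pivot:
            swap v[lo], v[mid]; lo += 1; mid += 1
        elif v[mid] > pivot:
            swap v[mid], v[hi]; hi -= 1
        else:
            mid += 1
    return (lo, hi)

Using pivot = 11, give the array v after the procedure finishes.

7 5 10 6 9 11 16 12 19

pivot = 11; lo=0, mid=0, hi=8
v[mid]=19>11: swap v[0],v[8]; hi=7 → 7 5 12 11 16 9 6 10 19
v[mid]=7<11: swap v[0],v[0]; lo=1,mid=1 → 7 5 12 11 16 9 6 10 19
v[mid]=5<11: swap v[1],v[1]; lo=2,mid=2 → 7 5 12 11 16 9 6 10 19
v[mid]=12>11: swap v[2],v[7]; hi=6 → 7 5 10 11 16 9 6 12 19
v[mid]=10<11: swap v[2],v[2]; lo=3,mid=3 → 7 5 10 11 16 9 6 12 19
v[mid]=11=11: mid=4
v[mid]=16>11: swap v[4],v[6]; hi=5 → 7 5 10 11 6 9 16 12 19
v[mid]=6<11: swap v[3],v[4]; lo=4,mid=5 → 7 5 10 6 11 9 16 12 19
v[mid]=9<11: swap v[4],v[5]; lo=5,mid=6 → 7 5 10 6 9 11 16 12 19
end: lo=5, hi=5; v = 7 5 10 6 9 11 16 12 19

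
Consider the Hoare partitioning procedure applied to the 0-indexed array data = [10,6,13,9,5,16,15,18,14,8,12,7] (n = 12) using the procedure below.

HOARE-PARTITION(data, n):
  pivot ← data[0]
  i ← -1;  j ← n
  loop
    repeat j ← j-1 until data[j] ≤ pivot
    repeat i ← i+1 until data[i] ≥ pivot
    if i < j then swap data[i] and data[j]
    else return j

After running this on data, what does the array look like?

[7,6,8,9,5,16,15,18,14,13,12,10]

pivot = data[0] = 10; i = -1, j = 12
j→11 (data[11]=7≤10), i→0 (data[0]=10≥10); i<j, swap → [7,6,13,9,5,16,15,18,14,8,12,10]
j→9 (data[9]=8≤10), i→2 (data[2]=13≥10); i<j, swap → [7,6,8,9,5,16,15,18,14,13,12,10]
j→4, i→5; i≥j, return j=4. data = [7,6,8,9,5,16,15,18,14,13,12,10]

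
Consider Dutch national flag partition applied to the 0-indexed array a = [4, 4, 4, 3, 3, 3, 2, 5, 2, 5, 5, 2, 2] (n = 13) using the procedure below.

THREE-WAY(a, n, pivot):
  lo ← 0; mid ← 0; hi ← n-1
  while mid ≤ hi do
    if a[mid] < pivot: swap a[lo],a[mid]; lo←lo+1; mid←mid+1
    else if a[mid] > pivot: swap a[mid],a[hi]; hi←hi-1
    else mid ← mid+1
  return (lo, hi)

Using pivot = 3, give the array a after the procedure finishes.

[2, 2, 2, 2, 3, 3, 3, 5, 5, 5, 4, 4, 4]

pivot = 3; lo=0, mid=0, hi=12
a[mid]=4>3: swap a[0],a[12]; hi=11 → [2, 4, 4, 3, 3, 3, 2, 5, 2, 5, 5, 2, 4]
a[mid]=2<3: swap a[0],a[0]; lo=1,mid=1 → [2, 4, 4, 3, 3, 3, 2, 5, 2, 5, 5, 2, 4]
a[mid]=4>3: swap a[1],a[11]; hi=10 → [2, 2, 4, 3, 3, 3, 2, 5, 2, 5, 5, 4, 4]
a[mid]=2<3: swap a[1],a[1]; lo=2,mid=2 → [2, 2, 4, 3, 3, 3, 2, 5, 2, 5, 5, 4, 4]
a[mid]=4>3: swap a[2],a[10]; hi=9 → [2, 2, 5, 3, 3, 3, 2, 5, 2, 5, 4, 4, 4]
a[mid]=5>3: swap a[2],a[9]; hi=8 → [2, 2, 5, 3, 3, 3, 2, 5, 2, 5, 4, 4, 4]
a[mid]=5>3: swap a[2],a[8]; hi=7 → [2, 2, 2, 3, 3, 3, 2, 5, 5, 5, 4, 4, 4]
a[mid]=2<3: swap a[2],a[2]; lo=3,mid=3 → [2, 2, 2, 3, 3, 3, 2, 5, 5, 5, 4, 4, 4]
a[mid]=3=3: mid=4
a[mid]=3=3: mid=5
a[mid]=3=3: mid=6
a[mid]=2<3: swap a[3],a[6]; lo=4,mid=7 → [2, 2, 2, 2, 3, 3, 3, 5, 5, 5, 4, 4, 4]
a[mid]=5>3: swap a[7],a[7]; hi=6 → [2, 2, 2, 2, 3, 3, 3, 5, 5, 5, 4, 4, 4]
end: lo=4, hi=6; a = [2, 2, 2, 2, 3, 3, 3, 5, 5, 5, 4, 4, 4]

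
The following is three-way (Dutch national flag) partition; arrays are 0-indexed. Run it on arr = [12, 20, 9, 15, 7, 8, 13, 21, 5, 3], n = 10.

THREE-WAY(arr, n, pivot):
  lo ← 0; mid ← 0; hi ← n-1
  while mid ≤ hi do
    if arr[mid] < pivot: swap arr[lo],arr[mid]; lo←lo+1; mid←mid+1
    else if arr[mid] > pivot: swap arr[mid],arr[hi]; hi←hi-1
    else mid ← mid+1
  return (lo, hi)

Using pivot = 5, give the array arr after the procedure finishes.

lo=0 mid=0 hi=9
12>5: swap(0,9), hi=8 ⇒ [3, 20, 9, 15, 7, 8, 13, 21, 5, 12]
3<5: swap(0,0), lo=1 mid=1 ⇒ [3, 20, 9, 15, 7, 8, 13, 21, 5, 12]
20>5: swap(1,8), hi=7 ⇒ [3, 5, 9, 15, 7, 8, 13, 21, 20, 12]
5=5: mid=2
9>5: swap(2,7), hi=6 ⇒ [3, 5, 21, 15, 7, 8, 13, 9, 20, 12]
21>5: swap(2,6), hi=5 ⇒ [3, 5, 13, 15, 7, 8, 21, 9, 20, 12]
13>5: swap(2,5), hi=4 ⇒ [3, 5, 8, 15, 7, 13, 21, 9, 20, 12]
8>5: swap(2,4), hi=3 ⇒ [3, 5, 7, 15, 8, 13, 21, 9, 20, 12]
7>5: swap(2,3), hi=2 ⇒ [3, 5, 15, 7, 8, 13, 21, 9, 20, 12]
15>5: swap(2,2), hi=1 ⇒ [3, 5, 15, 7, 8, 13, 21, 9, 20, 12]
done. lo=1 hi=1; arr=[3, 5, 15, 7, 8, 13, 21, 9, 20, 12]

[3, 5, 15, 7, 8, 13, 21, 9, 20, 12]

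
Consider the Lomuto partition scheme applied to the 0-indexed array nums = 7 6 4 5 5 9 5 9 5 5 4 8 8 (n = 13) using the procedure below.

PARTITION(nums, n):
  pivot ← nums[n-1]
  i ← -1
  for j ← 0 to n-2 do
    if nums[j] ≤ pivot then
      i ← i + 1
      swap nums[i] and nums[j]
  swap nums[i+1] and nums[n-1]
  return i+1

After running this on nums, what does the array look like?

pivot = nums[12] = 8; i = -1
j=0: nums[0]=7 ≤ 8 → i=0, swap nums[0],nums[0] (no change) → 7 6 4 5 5 9 5 9 5 5 4 8 8
j=1: nums[1]=6 ≤ 8 → i=1, swap nums[1],nums[1] (no change) → 7 6 4 5 5 9 5 9 5 5 4 8 8
j=2: nums[2]=4 ≤ 8 → i=2, swap nums[2],nums[2] (no change) → 7 6 4 5 5 9 5 9 5 5 4 8 8
j=3: nums[3]=5 ≤ 8 → i=3, swap nums[3],nums[3] (no change) → 7 6 4 5 5 9 5 9 5 5 4 8 8
j=4: nums[4]=5 ≤ 8 → i=4, swap nums[4],nums[4] (no change) → 7 6 4 5 5 9 5 9 5 5 4 8 8
j=5: nums[5]=9 > 8 → no swap
j=6: nums[6]=5 ≤ 8 → i=5, swap nums[5],nums[6] → 7 6 4 5 5 5 9 9 5 5 4 8 8
j=7: nums[7]=9 > 8 → no swap
j=8: nums[8]=5 ≤ 8 → i=6, swap nums[6],nums[8] → 7 6 4 5 5 5 5 9 9 5 4 8 8
j=9: nums[9]=5 ≤ 8 → i=7, swap nums[7],nums[9] → 7 6 4 5 5 5 5 5 9 9 4 8 8
j=10: nums[10]=4 ≤ 8 → i=8, swap nums[8],nums[10] → 7 6 4 5 5 5 5 5 4 9 9 8 8
j=11: nums[11]=8 ≤ 8 → i=9, swap nums[9],nums[11] → 7 6 4 5 5 5 5 5 4 8 9 9 8
final swap nums[10],nums[12] → 7 6 4 5 5 5 5 5 4 8 8 9 9; return 10

7 6 4 5 5 5 5 5 4 8 8 9 9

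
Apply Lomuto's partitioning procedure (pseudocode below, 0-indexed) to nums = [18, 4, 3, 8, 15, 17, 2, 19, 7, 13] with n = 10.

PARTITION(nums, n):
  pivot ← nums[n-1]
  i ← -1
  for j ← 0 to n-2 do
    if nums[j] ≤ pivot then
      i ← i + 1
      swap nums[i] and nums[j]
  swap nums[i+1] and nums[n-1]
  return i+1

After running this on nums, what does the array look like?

pivot=13, i=-1
j=0: 18>13, skip
j=1: 4≤13, i=0, swap(0,1) ⇒ [4, 18, 3, 8, 15, 17, 2, 19, 7, 13]
j=2: 3≤13, i=1, swap(1,2) ⇒ [4, 3, 18, 8, 15, 17, 2, 19, 7, 13]
j=3: 8≤13, i=2, swap(2,3) ⇒ [4, 3, 8, 18, 15, 17, 2, 19, 7, 13]
j=4: 15>13, skip
j=5: 17>13, skip
j=6: 2≤13, i=3, swap(3,6) ⇒ [4, 3, 8, 2, 15, 17, 18, 19, 7, 13]
j=7: 19>13, skip
j=8: 7≤13, i=4, swap(4,8) ⇒ [4, 3, 8, 2, 7, 17, 18, 19, 15, 13]
swap(5,9) ⇒ [4, 3, 8, 2, 7, 13, 18, 19, 15, 17]; return 5

[4, 3, 8, 2, 7, 13, 18, 19, 15, 17]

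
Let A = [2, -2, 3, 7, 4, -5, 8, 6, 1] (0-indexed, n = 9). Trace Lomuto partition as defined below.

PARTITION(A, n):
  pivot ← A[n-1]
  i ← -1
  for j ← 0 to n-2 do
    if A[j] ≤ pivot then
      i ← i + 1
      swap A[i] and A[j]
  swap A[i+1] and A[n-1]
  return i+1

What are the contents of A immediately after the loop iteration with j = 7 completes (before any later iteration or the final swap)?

[-2, -5, 3, 7, 4, 2, 8, 6, 1]

pivot=1, i=-1
j=0: 2>1, skip
j=1: -2≤1, i=0, swap(0,1) ⇒ [-2, 2, 3, 7, 4, -5, 8, 6, 1]
j=2: 3>1, skip
j=3: 7>1, skip
j=4: 4>1, skip
j=5: -5≤1, i=1, swap(1,5) ⇒ [-2, -5, 3, 7, 4, 2, 8, 6, 1]
j=6: 8>1, skip
j=7: 6>1, skip
(after j=7) A = [-2, -5, 3, 7, 4, 2, 8, 6, 1]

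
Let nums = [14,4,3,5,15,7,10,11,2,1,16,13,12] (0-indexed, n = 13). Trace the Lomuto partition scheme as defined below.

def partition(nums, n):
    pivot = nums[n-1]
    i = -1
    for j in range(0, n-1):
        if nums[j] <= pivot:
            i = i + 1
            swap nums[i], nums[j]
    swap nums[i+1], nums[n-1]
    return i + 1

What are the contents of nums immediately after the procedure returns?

[4,3,5,7,10,11,2,1,12,14,16,13,15]

pivot = nums[12] = 12; i = -1
j=0: nums[0]=14 > 12 → no swap
j=1: nums[1]=4 ≤ 12 → i=0, swap nums[0],nums[1] → [4,14,3,5,15,7,10,11,2,1,16,13,12]
j=2: nums[2]=3 ≤ 12 → i=1, swap nums[1],nums[2] → [4,3,14,5,15,7,10,11,2,1,16,13,12]
j=3: nums[3]=5 ≤ 12 → i=2, swap nums[2],nums[3] → [4,3,5,14,15,7,10,11,2,1,16,13,12]
j=4: nums[4]=15 > 12 → no swap
j=5: nums[5]=7 ≤ 12 → i=3, swap nums[3],nums[5] → [4,3,5,7,15,14,10,11,2,1,16,13,12]
j=6: nums[6]=10 ≤ 12 → i=4, swap nums[4],nums[6] → [4,3,5,7,10,14,15,11,2,1,16,13,12]
j=7: nums[7]=11 ≤ 12 → i=5, swap nums[5],nums[7] → [4,3,5,7,10,11,15,14,2,1,16,13,12]
j=8: nums[8]=2 ≤ 12 → i=6, swap nums[6],nums[8] → [4,3,5,7,10,11,2,14,15,1,16,13,12]
j=9: nums[9]=1 ≤ 12 → i=7, swap nums[7],nums[9] → [4,3,5,7,10,11,2,1,15,14,16,13,12]
j=10: nums[10]=16 > 12 → no swap
j=11: nums[11]=13 > 12 → no swap
final swap nums[8],nums[12] → [4,3,5,7,10,11,2,1,12,14,16,13,15]; return 8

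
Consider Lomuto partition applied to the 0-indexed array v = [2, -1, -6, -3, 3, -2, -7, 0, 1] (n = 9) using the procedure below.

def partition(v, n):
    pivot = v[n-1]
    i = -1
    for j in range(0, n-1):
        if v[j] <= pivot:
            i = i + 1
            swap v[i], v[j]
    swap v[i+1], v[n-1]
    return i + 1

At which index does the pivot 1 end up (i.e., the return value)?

pivot = v[8] = 1; i = -1
j=0: v[0]=2 > 1 → no swap
j=1: v[1]=-1 ≤ 1 → i=0, swap v[0],v[1] → [-1, 2, -6, -3, 3, -2, -7, 0, 1]
j=2: v[2]=-6 ≤ 1 → i=1, swap v[1],v[2] → [-1, -6, 2, -3, 3, -2, -7, 0, 1]
j=3: v[3]=-3 ≤ 1 → i=2, swap v[2],v[3] → [-1, -6, -3, 2, 3, -2, -7, 0, 1]
j=4: v[4]=3 > 1 → no swap
j=5: v[5]=-2 ≤ 1 → i=3, swap v[3],v[5] → [-1, -6, -3, -2, 3, 2, -7, 0, 1]
j=6: v[6]=-7 ≤ 1 → i=4, swap v[4],v[6] → [-1, -6, -3, -2, -7, 2, 3, 0, 1]
j=7: v[7]=0 ≤ 1 → i=5, swap v[5],v[7] → [-1, -6, -3, -2, -7, 0, 3, 2, 1]
final swap v[6],v[8] → [-1, -6, -3, -2, -7, 0, 1, 2, 3]; return 6

6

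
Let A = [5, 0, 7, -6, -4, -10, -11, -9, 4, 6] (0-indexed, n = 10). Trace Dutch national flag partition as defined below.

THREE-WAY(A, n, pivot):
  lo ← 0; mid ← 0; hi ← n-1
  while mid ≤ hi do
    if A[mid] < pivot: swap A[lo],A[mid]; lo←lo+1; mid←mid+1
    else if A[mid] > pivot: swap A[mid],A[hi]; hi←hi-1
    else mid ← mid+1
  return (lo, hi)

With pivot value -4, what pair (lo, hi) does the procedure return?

(4, 4)

lo=0 mid=0 hi=9
5>-4: swap(0,9), hi=8 ⇒ [6, 0, 7, -6, -4, -10, -11, -9, 4, 5]
6>-4: swap(0,8), hi=7 ⇒ [4, 0, 7, -6, -4, -10, -11, -9, 6, 5]
4>-4: swap(0,7), hi=6 ⇒ [-9, 0, 7, -6, -4, -10, -11, 4, 6, 5]
-9<-4: swap(0,0), lo=1 mid=1 ⇒ [-9, 0, 7, -6, -4, -10, -11, 4, 6, 5]
0>-4: swap(1,6), hi=5 ⇒ [-9, -11, 7, -6, -4, -10, 0, 4, 6, 5]
-11<-4: swap(1,1), lo=2 mid=2 ⇒ [-9, -11, 7, -6, -4, -10, 0, 4, 6, 5]
7>-4: swap(2,5), hi=4 ⇒ [-9, -11, -10, -6, -4, 7, 0, 4, 6, 5]
-10<-4: swap(2,2), lo=3 mid=3 ⇒ [-9, -11, -10, -6, -4, 7, 0, 4, 6, 5]
-6<-4: swap(3,3), lo=4 mid=4 ⇒ [-9, -11, -10, -6, -4, 7, 0, 4, 6, 5]
-4=-4: mid=5
done. lo=4 hi=4; A=[-9, -11, -10, -6, -4, 7, 0, 4, 6, 5]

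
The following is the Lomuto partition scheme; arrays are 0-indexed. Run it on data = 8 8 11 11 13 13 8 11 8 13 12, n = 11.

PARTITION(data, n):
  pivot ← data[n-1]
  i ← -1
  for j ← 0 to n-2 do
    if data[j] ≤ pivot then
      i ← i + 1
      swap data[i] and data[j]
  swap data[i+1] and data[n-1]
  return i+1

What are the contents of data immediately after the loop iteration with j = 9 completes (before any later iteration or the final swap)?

pivot=12, i=-1
j=0: 8≤12, i=0, swap(0,0) ⇒ 8 8 11 11 13 13 8 11 8 13 12
j=1: 8≤12, i=1, swap(1,1) ⇒ 8 8 11 11 13 13 8 11 8 13 12
j=2: 11≤12, i=2, swap(2,2) ⇒ 8 8 11 11 13 13 8 11 8 13 12
j=3: 11≤12, i=3, swap(3,3) ⇒ 8 8 11 11 13 13 8 11 8 13 12
j=4: 13>12, skip
j=5: 13>12, skip
j=6: 8≤12, i=4, swap(4,6) ⇒ 8 8 11 11 8 13 13 11 8 13 12
j=7: 11≤12, i=5, swap(5,7) ⇒ 8 8 11 11 8 11 13 13 8 13 12
j=8: 8≤12, i=6, swap(6,8) ⇒ 8 8 11 11 8 11 8 13 13 13 12
j=9: 13>12, skip
(after j=9) data = 8 8 11 11 8 11 8 13 13 13 12

8 8 11 11 8 11 8 13 13 13 12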